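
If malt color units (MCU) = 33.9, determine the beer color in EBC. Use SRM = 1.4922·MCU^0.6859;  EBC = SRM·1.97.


SRM = 1.4922·33.9^0.6859 = 16.7260
EBC = 16.7260·1.97

32.9501 EBC


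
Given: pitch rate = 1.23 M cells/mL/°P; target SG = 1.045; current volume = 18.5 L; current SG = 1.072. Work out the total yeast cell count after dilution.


V_w = V·((SG_c−1)/(SG_t−1)−1);  °P = 259 − 259/SG_t;  cells = rate·(V+V_w)·°P
V_w = 18.5·((1.072−1)/(1.045−1)−1) = 11.1000
V_final = 18.5 + 11.1000 = 29.6000
°P = 259 − 259/1.045 = 11.1531
cells = 1.23·29.6000·11.1531

406.0624 billion cells


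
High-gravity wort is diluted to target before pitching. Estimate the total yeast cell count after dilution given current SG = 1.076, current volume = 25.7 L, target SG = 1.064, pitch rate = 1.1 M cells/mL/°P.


V_w = V·((SG_c−1)/(SG_t−1)−1);  °P = 259 − 259/SG_t;  cells = rate·(V+V_w)·°P
V_w = 25.7·((1.076−1)/(1.064−1)−1) = 4.8187
V_final = 25.7 + 4.8187 = 30.5187
°P = 259 − 259/1.064 = 15.5789
cells = 1.1·30.5187·15.5789

522.9950 billion cells


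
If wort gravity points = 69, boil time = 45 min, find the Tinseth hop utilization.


U = 1.65·0.000125^(GP/1000) · (1 − e^(−0.04·t))/4.15
bigness = 1.65·0.000125^(69/1000) = 0.8875
boil_factor = (1 − e^(−0.04·45))/4.15 = 0.2011
U = 0.8875 · 0.2011

0.1785


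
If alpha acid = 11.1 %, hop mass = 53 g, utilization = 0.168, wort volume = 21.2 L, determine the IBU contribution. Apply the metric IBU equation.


IBU = (α/100)·mass·U·1000 / V
IBU = (11.1/100)·53·0.168·1000 / 21.2

46.6200 IBU


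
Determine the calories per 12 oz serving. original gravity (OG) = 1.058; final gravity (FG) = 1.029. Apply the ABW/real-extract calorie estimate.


ABW = (OG−FG)·131.25·0.79/FG;  °P = 259 − 259/SG (for OG→OE and FG→AE);  RE = 0.1808·OE + 0.8192·AE;  Cal = (6.9·ABW + 4·(RE−0.1))·FG·3.55
ABW = (1.058 − 1.029)·131.25·0.79/1.029 = 2.9222
OE = 259 − 259/1.058 = 14.1985 °P
AE = 259 − 259/1.029 = 7.2993 °P
RE = 0.1808·14.1985 + 0.8192·7.2993 = 8.5467 °P
Cal = (6.9·2.9222 + 4·(8.5467−0.1))·1.029·3.55

197.0763 kcal


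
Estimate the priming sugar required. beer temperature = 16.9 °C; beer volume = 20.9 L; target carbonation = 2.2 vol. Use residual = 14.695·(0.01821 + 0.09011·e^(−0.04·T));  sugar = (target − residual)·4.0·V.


residual = 14.695·(0.01821 + 0.09011·e^(−0.04·16.9)) = 0.9411
sugar = (2.2 − 0.9411)·4.0·20.9

105.2415 g


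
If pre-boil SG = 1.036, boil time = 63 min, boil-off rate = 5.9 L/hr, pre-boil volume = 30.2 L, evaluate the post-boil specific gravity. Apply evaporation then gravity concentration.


V_post = V_pre − rate·(t/60);  SG_post = 1 + (SG_pre−1)·V_pre/V_post
V_post = 30.2 − 5.9·(63/60) = 24.0050
SG_post = 1 + (1.036 − 1)·30.2/24.0050

1.0453


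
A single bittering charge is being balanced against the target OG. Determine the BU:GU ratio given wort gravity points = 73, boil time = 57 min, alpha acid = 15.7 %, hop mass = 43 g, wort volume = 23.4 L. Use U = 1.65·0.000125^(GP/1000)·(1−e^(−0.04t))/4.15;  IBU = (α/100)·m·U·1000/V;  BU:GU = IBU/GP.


U = 1.65·0.000125^(73/1000)·(1−e^(−0.04·57))/4.15 = 0.1852
IBU = (15.7/100)·43·0.1852·1000/23.4 = 53.4320
BU:GU = 53.4320/73

0.7319


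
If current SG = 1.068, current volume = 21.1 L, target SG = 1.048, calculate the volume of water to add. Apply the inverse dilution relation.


V_water = V·((SG_curr − 1)/(SG_target − 1) − 1)
V_water = 21.1·((1.068 − 1)/(1.048 − 1) − 1)

8.7917 L


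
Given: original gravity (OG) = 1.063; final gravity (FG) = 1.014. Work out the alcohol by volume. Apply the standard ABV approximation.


ABV = (OG − FG) · 131.25
ABV = (1.063 − 1.014) · 131.25

6.4312 % ABV


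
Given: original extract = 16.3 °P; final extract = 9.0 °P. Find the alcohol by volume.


SG = 259/(259 − P);  ABV = (OG − FG)·131.25
OG = 259/(259 − 16.3) = 1.0672
FG = 259/(259 − 9.0) = 1.0360
ABV = (1.0672 − 1.0360)·131.25

4.0899 % ABV


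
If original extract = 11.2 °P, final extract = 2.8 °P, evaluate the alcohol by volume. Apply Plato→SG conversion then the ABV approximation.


SG = 259/(259 − P);  ABV = (OG − FG)·131.25
OG = 259/(259 − 11.2) = 1.0452
FG = 259/(259 − 2.8) = 1.0109
ABV = (1.0452 − 1.0109)·131.25

4.4978 % ABV


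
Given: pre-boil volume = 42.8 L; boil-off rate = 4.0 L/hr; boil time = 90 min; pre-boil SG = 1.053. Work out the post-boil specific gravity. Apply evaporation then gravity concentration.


V_post = V_pre − rate·(t/60);  SG_post = 1 + (SG_pre−1)·V_pre/V_post
V_post = 42.8 − 4.0·(90/60) = 36.8000
SG_post = 1 + (1.053 − 1)·42.8/36.8000

1.0616


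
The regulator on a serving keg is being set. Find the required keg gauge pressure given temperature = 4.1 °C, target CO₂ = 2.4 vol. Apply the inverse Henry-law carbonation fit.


psi = vols/(0.01821 + 0.09011·e^(−0.04·T)) − 14.695
psi = 2.4/(0.01821 + 0.09011·e^(−0.04·4.1)) − 14.695

10.6508 psi


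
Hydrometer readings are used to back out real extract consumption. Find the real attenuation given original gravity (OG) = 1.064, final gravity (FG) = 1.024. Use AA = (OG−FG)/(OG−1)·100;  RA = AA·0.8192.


AA = (1.064 − 1.024)/(1.064 − 1)·100 = 62.5000
RA = 62.5000·0.8192

51.2000 %


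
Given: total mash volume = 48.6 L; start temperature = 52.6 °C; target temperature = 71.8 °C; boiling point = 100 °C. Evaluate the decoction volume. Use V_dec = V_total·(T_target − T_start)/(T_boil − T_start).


V_dec = 48.6·(71.8 − 52.6)/(100 − 52.6)

19.6861 L


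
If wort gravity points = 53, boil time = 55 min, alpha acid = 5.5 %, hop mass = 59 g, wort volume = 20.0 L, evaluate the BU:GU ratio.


U = 1.65·0.000125^(GP/1000)·(1−e^(−0.04t))/4.15;  IBU = (α/100)·m·U·1000/V;  BU:GU = IBU/GP
U = 1.65·0.000125^(53/1000)·(1−e^(−0.04·55))/4.15 = 0.2196
IBU = (5.5/100)·59·0.2196·1000/20.0 = 35.6250
BU:GU = 35.6250/53

0.6722


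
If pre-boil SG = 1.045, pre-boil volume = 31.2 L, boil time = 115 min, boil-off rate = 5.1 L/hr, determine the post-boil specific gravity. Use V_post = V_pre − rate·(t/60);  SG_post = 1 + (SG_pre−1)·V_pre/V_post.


V_post = 31.2 − 5.1·(115/60) = 21.4250
SG_post = 1 + (1.045 − 1)·31.2/21.4250

1.0655


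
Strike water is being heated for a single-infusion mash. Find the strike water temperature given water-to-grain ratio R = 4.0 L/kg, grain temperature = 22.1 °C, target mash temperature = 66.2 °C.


T_strike = (0.41/R)·(T_mash − T_grain) + T_mash
T_strike = (0.41/4.0)·(66.2 − 22.1) + 66.2

70.7203 °C


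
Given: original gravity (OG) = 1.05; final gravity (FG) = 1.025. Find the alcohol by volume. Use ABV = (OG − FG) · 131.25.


ABV = (1.05 − 1.025) · 131.25

3.2813 % ABV


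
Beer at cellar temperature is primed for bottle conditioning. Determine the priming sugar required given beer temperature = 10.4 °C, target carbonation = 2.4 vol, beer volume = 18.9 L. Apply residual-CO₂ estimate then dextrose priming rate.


residual = 14.695·(0.01821 + 0.09011·e^(−0.04·T));  sugar = (target − residual)·4.0·V
residual = 14.695·(0.01821 + 0.09011·e^(−0.04·10.4)) = 1.1411
sugar = (2.4 − 1.1411)·4.0·18.9

95.1711 g


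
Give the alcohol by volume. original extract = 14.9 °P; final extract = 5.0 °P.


SG = 259/(259 − P);  ABV = (OG − FG)·131.25
OG = 259/(259 − 14.9) = 1.0610
FG = 259/(259 − 5.0) = 1.0197
ABV = (1.0610 − 1.0197)·131.25

5.4279 % ABV


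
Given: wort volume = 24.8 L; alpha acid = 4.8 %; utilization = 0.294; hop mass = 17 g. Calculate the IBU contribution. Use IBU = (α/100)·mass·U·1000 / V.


IBU = (4.8/100)·17·0.294·1000 / 24.8

9.6735 IBU


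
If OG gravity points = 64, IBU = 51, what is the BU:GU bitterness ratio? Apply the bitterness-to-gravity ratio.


BU:GU = IBU / OG_points
BU:GU = 51 / 64

0.7969


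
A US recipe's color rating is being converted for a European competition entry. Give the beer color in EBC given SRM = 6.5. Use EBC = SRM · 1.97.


EBC = 6.5 · 1.97

12.8050 EBC


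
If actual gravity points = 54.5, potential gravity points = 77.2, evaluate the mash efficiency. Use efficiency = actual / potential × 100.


efficiency = 54.5 / 77.2 × 100

70.5959 %


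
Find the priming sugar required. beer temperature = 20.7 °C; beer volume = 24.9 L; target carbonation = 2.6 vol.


residual = 14.695·(0.01821 + 0.09011·e^(−0.04·T));  sugar = (target − residual)·4.0·V
residual = 14.695·(0.01821 + 0.09011·e^(−0.04·20.7)) = 0.8462
sugar = (2.6 − 0.8462)·4.0·24.9

174.6831 g


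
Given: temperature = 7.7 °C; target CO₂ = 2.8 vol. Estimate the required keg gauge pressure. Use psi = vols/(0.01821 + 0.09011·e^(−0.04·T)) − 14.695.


psi = 2.8/(0.01821 + 0.09011·e^(−0.04·7.7)) − 14.695

18.4673 psi


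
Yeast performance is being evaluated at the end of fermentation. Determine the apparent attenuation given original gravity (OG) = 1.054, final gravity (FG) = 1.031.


AA = (OG − FG)/(OG − 1) · 100
AA = (1.054 − 1.031)/(1.054 − 1) · 100

42.5926 %


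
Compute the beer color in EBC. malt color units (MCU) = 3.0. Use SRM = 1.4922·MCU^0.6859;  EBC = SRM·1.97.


SRM = 1.4922·3.0^0.6859 = 3.1702
EBC = 3.1702·1.97

6.2453 EBC


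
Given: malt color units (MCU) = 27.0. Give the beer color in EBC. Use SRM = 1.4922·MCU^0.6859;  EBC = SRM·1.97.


SRM = 1.4922·27.0^0.6859 = 14.3087
EBC = 14.3087·1.97

28.1881 EBC


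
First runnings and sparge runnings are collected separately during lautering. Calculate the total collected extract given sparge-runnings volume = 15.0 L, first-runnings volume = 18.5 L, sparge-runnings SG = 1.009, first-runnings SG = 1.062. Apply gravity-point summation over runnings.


total = Σ (SG_i − 1)·1000·V_i
first = (1.062 − 1)·1000·18.5 = 1147.0000
sparge = (1.009 − 1)·1000·15.0 = 135.0000
total = 1147.0000 + 135.0000

1282.0000 gravity·L


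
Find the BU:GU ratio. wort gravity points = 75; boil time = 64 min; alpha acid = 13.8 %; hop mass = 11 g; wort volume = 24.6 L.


U = 1.65·0.000125^(GP/1000)·(1−e^(−0.04t))/4.15;  IBU = (α/100)·m·U·1000/V;  BU:GU = IBU/GP
U = 1.65·0.000125^(75/1000)·(1−e^(−0.04·64))/4.15 = 0.1870
IBU = (13.8/100)·11·0.1870·1000/24.6 = 11.5372
BU:GU = 11.5372/75

0.1538


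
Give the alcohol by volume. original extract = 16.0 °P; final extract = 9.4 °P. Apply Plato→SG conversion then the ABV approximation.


SG = 259/(259 − P);  ABV = (OG − FG)·131.25
OG = 259/(259 − 16.0) = 1.0658
FG = 259/(259 − 9.4) = 1.0377
ABV = (1.0658 − 1.0377)·131.25

3.6991 % ABV


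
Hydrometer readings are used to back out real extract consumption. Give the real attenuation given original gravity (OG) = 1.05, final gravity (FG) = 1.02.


AA = (OG−FG)/(OG−1)·100;  RA = AA·0.8192
AA = (1.05 − 1.02)/(1.05 − 1)·100 = 60.0000
RA = 60.0000·0.8192

49.1520 %


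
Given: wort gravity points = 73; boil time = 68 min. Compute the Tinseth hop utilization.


U = 1.65·0.000125^(GP/1000) · (1 − e^(−0.04·t))/4.15
bigness = 1.65·0.000125^(73/1000) = 0.8562
boil_factor = (1 − e^(−0.04·68))/4.15 = 0.2251
U = 0.8562 · 0.2251

0.1927


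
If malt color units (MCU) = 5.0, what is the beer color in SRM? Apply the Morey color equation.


SRM = 1.4922 · MCU^0.6859
SRM = 1.4922 · 5.0^0.6859

4.5004 SRM


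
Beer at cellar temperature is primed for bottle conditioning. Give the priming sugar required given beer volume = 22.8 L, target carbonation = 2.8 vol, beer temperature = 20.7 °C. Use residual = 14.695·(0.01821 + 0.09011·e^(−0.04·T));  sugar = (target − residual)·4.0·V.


residual = 14.695·(0.01821 + 0.09011·e^(−0.04·20.7)) = 0.8462
sugar = (2.8 − 0.8462)·4.0·22.8

178.1908 g


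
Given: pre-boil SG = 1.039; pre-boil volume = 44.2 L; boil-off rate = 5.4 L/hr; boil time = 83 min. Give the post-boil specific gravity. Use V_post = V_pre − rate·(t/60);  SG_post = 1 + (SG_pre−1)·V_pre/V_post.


V_post = 44.2 − 5.4·(83/60) = 36.7300
SG_post = 1 + (1.039 − 1)·44.2/36.7300

1.0469


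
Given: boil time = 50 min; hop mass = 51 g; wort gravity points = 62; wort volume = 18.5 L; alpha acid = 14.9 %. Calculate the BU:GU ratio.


U = 1.65·0.000125^(GP/1000)·(1−e^(−0.04t))/4.15;  IBU = (α/100)·m·U·1000/V;  BU:GU = IBU/GP
U = 1.65·0.000125^(62/1000)·(1−e^(−0.04·50))/4.15 = 0.1969
IBU = (14.9/100)·51·0.1969·1000/18.5 = 80.8866
BU:GU = 80.8866/62

1.3046


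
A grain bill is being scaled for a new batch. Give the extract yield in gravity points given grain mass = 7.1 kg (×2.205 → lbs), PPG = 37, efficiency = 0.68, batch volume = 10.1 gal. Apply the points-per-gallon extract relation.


points = lbs × PPG × eff / vol
lbs = 7.1 × 2.205 = 15.6555
points = 15.6555 × 37 × 0.68 / 10.1

38.9992 points


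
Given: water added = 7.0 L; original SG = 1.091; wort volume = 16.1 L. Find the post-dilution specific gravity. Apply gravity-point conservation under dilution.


SG_new = 1 + (SG_old − 1)·V_old/(V_old + V_water)
pts = (1.091 − 1)·1000·16.1/(16.1 + 7.0) = 63.4242
SG_new = 1 + 63.4242/1000

1.0634


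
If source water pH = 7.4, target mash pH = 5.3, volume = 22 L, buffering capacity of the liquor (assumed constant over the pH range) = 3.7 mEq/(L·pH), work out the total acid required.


acid = buffering capacity · (pH_source − pH_target) · V
acid = 3.7 · (7.4 − 5.3) · 22

170.9400 mEq


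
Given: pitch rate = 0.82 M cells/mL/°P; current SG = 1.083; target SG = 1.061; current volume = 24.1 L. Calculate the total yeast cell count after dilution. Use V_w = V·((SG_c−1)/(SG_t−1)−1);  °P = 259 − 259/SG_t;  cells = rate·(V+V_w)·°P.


V_w = 24.1·((1.083−1)/(1.061−1)−1) = 8.6918
V_final = 24.1 + 8.6918 = 32.7918
°P = 259 − 259/1.061 = 14.8907
cells = 0.82·32.7918·14.8907

400.3994 billion cells


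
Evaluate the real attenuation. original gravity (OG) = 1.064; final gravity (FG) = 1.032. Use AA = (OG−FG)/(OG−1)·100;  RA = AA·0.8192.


AA = (1.064 − 1.032)/(1.064 − 1)·100 = 50.0000
RA = 50.0000·0.8192

40.9600 %


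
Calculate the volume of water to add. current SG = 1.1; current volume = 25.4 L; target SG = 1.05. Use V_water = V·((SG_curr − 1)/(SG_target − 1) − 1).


V_water = 25.4·((1.1 − 1)/(1.05 − 1) − 1)

25.4000 L


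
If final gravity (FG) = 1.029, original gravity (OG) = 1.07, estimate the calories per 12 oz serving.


ABW = (OG−FG)·131.25·0.79/FG;  °P = 259 − 259/SG (for OG→OE and FG→AE);  RE = 0.1808·OE + 0.8192·AE;  Cal = (6.9·ABW + 4·(RE−0.1))·FG·3.55
ABW = (1.07 − 1.029)·131.25·0.79/1.029 = 4.1314
OE = 259 − 259/1.07 = 16.9439 °P
AE = 259 − 259/1.029 = 7.2993 °P
RE = 0.1808·16.9439 + 0.8192·7.2993 = 9.0431 °P
Cal = (6.9·4.1314 + 4·(9.0431−0.1))·1.029·3.55

234.8071 kcal


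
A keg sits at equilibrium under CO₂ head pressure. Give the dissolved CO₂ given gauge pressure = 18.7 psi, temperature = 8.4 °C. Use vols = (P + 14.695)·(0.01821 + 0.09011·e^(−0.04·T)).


vols = (18.7 + 14.695)·(0.01821 + 0.09011·e^(−0.04·8.4))

2.7586 volumes


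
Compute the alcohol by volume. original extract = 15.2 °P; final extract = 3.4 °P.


SG = 259/(259 − P);  ABV = (OG − FG)·131.25
OG = 259/(259 − 15.2) = 1.0623
FG = 259/(259 − 3.4) = 1.0133
ABV = (1.0623 − 1.0133)·131.25

6.4370 % ABV


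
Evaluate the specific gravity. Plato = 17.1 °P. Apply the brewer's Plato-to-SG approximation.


SG = 259/(259 − P)
SG = 259/(259 − 17.1)

1.0707


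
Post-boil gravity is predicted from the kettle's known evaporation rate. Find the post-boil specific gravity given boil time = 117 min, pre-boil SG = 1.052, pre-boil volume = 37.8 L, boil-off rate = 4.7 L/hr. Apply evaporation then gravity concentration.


V_post = V_pre − rate·(t/60);  SG_post = 1 + (SG_pre−1)·V_pre/V_post
V_post = 37.8 − 4.7·(117/60) = 28.6350
SG_post = 1 + (1.052 − 1)·37.8/28.6350

1.0686


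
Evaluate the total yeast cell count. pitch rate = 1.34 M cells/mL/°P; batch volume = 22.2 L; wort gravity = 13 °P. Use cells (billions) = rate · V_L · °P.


cells = 1.34 · 22.2 · 13

386.7240 billion cells


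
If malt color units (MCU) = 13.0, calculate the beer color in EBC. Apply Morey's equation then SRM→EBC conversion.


SRM = 1.4922·MCU^0.6859;  EBC = SRM·1.97
SRM = 1.4922·13.0^0.6859 = 8.6672
EBC = 8.6672·1.97

17.0745 EBC


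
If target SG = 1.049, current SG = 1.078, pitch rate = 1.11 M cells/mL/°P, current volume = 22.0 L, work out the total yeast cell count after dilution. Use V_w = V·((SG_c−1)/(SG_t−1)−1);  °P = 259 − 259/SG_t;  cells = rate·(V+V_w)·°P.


V_w = 22.0·((1.078−1)/(1.049−1)−1) = 13.0204
V_final = 22.0 + 13.0204 = 35.0204
°P = 259 − 259/1.049 = 12.0982
cells = 1.11·35.0204·12.0982

470.2887 billion cells


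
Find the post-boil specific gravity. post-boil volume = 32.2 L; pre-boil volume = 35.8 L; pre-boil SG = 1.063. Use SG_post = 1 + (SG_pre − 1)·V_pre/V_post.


pts_pre = (1.063 − 1)·1000 = 63.0000
pts_post = 63.0000·35.8/32.2 = 70.0435
SG_post = 1 + 70.0435/1000

1.0700


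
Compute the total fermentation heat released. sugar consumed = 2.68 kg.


Q = m_sugar · 590 kJ/kg
Q = 2.68 · 590

1581.2000 kJ


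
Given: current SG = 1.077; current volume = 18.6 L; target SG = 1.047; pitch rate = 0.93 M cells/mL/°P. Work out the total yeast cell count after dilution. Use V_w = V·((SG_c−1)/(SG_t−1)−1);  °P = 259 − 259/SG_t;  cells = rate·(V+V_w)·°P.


V_w = 18.6·((1.077−1)/(1.047−1)−1) = 11.8723
V_final = 18.6 + 11.8723 = 30.4723
°P = 259 − 259/1.047 = 11.6266
cells = 0.93·30.4723·11.6266

329.4881 billion cells


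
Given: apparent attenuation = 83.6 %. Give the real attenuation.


RA = AA · 0.8192
RA = 83.6 · 0.8192

68.4851 %


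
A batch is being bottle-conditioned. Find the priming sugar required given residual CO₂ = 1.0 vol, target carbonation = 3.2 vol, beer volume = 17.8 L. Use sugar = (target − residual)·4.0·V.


sugar = (3.2 − 1.0)·4.0·17.8

156.6400 g


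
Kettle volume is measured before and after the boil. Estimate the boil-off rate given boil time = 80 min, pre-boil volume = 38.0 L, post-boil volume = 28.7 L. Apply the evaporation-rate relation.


rate = (V_pre − V_post) / (t_min/60)
rate = (38.0 − 28.7) / (80/60)

6.9750 L/hr


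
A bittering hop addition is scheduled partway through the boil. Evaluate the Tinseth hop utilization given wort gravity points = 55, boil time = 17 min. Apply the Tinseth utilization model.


U = 1.65·0.000125^(GP/1000) · (1 − e^(−0.04·t))/4.15
bigness = 1.65·0.000125^(55/1000) = 1.0065
boil_factor = (1 − e^(−0.04·17))/4.15 = 0.1189
U = 1.0065 · 0.1189

0.1197


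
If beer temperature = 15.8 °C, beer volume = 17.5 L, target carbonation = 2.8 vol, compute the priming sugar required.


residual = 14.695·(0.01821 + 0.09011·e^(−0.04·T));  sugar = (target − residual)·4.0·V
residual = 14.695·(0.01821 + 0.09011·e^(−0.04·15.8)) = 0.9714
sugar = (2.8 − 0.9714)·4.0·17.5

128.0001 g


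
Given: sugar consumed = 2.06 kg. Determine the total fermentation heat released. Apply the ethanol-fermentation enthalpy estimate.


Q = m_sugar · 590 kJ/kg
Q = 2.06 · 590

1215.4000 kJ


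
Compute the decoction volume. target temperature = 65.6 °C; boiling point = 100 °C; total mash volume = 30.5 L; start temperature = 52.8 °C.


V_dec = V_total·(T_target − T_start)/(T_boil − T_start)
V_dec = 30.5·(65.6 − 52.8)/(100 − 52.8)

8.2712 L


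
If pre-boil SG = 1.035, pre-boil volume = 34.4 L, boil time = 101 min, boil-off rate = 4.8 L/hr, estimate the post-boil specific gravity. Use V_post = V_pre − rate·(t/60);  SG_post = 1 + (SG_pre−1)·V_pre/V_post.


V_post = 34.4 − 4.8·(101/60) = 26.3200
SG_post = 1 + (1.035 − 1)·34.4/26.3200

1.0457


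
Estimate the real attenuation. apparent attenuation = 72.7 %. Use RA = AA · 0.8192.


RA = 72.7 · 0.8192

59.5558 %


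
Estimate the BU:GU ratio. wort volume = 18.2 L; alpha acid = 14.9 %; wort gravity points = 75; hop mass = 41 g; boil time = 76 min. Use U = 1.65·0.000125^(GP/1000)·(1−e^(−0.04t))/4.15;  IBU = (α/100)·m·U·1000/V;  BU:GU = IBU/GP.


U = 1.65·0.000125^(75/1000)·(1−e^(−0.04·76))/4.15 = 0.1929
IBU = (14.9/100)·41·0.1929·1000/18.2 = 64.7612
BU:GU = 64.7612/75

0.8635


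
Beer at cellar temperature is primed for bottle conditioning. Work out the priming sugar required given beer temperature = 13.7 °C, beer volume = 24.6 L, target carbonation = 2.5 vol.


residual = 14.695·(0.01821 + 0.09011·e^(−0.04·T));  sugar = (target − residual)·4.0·V
residual = 14.695·(0.01821 + 0.09011·e^(−0.04·13.7)) = 1.0331
sugar = (2.5 − 1.0331)·4.0·24.6

144.3427 g


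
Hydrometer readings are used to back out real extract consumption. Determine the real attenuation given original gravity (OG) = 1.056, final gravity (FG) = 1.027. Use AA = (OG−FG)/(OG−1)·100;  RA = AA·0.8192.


AA = (1.056 − 1.027)/(1.056 − 1)·100 = 51.7857
RA = 51.7857·0.8192

42.4229 %


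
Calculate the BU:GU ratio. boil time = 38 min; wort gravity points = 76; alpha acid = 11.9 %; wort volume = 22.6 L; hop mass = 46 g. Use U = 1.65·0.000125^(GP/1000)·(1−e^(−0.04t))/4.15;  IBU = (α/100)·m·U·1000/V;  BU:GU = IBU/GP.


U = 1.65·0.000125^(76/1000)·(1−e^(−0.04·38))/4.15 = 0.1569
IBU = (11.9/100)·46·0.1569·1000/22.6 = 38.0022
BU:GU = 38.0022/76

0.5000


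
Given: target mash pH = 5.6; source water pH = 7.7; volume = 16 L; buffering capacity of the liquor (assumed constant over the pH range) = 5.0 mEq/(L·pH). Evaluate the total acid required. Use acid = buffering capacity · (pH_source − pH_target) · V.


acid = 5.0 · (7.7 − 5.6) · 16

168.0000 mEq


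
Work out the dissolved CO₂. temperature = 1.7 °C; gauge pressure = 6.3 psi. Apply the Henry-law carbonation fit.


vols = (P + 14.695)·(0.01821 + 0.09011·e^(−0.04·T))
vols = (6.3 + 14.695)·(0.01821 + 0.09011·e^(−0.04·1.7))

2.1498 volumes


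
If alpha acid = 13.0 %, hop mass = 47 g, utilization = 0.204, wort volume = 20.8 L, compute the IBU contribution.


IBU = (α/100)·mass·U·1000 / V
IBU = (13.0/100)·47·0.204·1000 / 20.8

59.9250 IBU


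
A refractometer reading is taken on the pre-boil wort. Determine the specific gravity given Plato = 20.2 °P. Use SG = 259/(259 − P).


SG = 259/(259 − 20.2)

1.0846


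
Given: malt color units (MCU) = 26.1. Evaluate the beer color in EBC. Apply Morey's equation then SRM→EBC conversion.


SRM = 1.4922·MCU^0.6859;  EBC = SRM·1.97
SRM = 1.4922·26.1^0.6859 = 13.9798
EBC = 13.9798·1.97

27.5402 EBC


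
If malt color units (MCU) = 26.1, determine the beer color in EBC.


SRM = 1.4922·MCU^0.6859;  EBC = SRM·1.97
SRM = 1.4922·26.1^0.6859 = 13.9798
EBC = 13.9798·1.97

27.5402 EBC


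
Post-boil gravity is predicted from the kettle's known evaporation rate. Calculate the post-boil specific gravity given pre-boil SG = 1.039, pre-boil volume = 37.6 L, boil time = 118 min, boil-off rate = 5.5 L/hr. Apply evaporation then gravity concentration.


V_post = V_pre − rate·(t/60);  SG_post = 1 + (SG_pre−1)·V_pre/V_post
V_post = 37.6 − 5.5·(118/60) = 26.7833
SG_post = 1 + (1.039 − 1)·37.6/26.7833

1.0548


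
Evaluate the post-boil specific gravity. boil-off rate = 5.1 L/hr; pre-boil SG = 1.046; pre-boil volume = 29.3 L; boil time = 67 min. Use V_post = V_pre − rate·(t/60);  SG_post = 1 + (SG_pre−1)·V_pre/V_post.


V_post = 29.3 − 5.1·(67/60) = 23.6050
SG_post = 1 + (1.046 − 1)·29.3/23.6050

1.0571


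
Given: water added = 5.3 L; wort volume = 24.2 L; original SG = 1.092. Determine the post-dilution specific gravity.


SG_new = 1 + (SG_old − 1)·V_old/(V_old + V_water)
pts = (1.092 − 1)·1000·24.2/(24.2 + 5.3) = 75.4712
SG_new = 1 + 75.4712/1000

1.0755


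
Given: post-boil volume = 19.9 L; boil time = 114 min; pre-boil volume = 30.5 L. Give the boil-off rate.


rate = (V_pre − V_post) / (t_min/60)
rate = (30.5 − 19.9) / (114/60)

5.5789 L/hr


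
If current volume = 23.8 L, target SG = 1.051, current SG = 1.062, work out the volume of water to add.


V_water = V·((SG_curr − 1)/(SG_target − 1) − 1)
V_water = 23.8·((1.062 − 1)/(1.051 − 1) − 1)

5.1333 L


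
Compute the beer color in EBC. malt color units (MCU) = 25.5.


SRM = 1.4922·MCU^0.6859;  EBC = SRM·1.97
SRM = 1.4922·25.5^0.6859 = 13.7586
EBC = 13.7586·1.97

27.1044 EBC


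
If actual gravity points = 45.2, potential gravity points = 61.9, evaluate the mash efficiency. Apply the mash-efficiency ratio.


efficiency = actual / potential × 100
efficiency = 45.2 / 61.9 × 100

73.0210 %


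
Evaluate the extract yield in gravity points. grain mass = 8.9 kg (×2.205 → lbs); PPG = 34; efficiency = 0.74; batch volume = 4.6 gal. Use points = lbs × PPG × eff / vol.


lbs = 8.9 × 2.205 = 19.6245
points = 19.6245 × 34 × 0.74 / 4.6

107.3375 points


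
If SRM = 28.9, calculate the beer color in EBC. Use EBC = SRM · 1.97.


EBC = 28.9 · 1.97

56.9330 EBC


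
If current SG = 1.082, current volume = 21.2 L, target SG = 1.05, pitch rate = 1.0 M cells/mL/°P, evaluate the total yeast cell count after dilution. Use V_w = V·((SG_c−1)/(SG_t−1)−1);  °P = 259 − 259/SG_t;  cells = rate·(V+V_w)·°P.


V_w = 21.2·((1.082−1)/(1.05−1)−1) = 13.5680
V_final = 21.2 + 13.5680 = 34.7680
°P = 259 − 259/1.05 = 12.3333
cells = 1.0·34.7680·12.3333

428.8053 billion cells


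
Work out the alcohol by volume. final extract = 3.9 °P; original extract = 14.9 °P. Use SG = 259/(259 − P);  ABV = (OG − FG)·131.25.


OG = 259/(259 − 14.9) = 1.0610
FG = 259/(259 − 3.9) = 1.0153
ABV = (1.0610 − 1.0153)·131.25

6.0050 % ABV


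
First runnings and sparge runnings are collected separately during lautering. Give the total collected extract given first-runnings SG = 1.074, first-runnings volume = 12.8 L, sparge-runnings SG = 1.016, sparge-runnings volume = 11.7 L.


total = Σ (SG_i − 1)·1000·V_i
first = (1.074 − 1)·1000·12.8 = 947.2000
sparge = (1.016 − 1)·1000·11.7 = 187.2000
total = 947.2000 + 187.2000

1134.4000 gravity·L


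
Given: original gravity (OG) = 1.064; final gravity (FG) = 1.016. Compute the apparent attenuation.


AA = (OG − FG)/(OG − 1) · 100
AA = (1.064 − 1.016)/(1.064 − 1) · 100

75.0000 %


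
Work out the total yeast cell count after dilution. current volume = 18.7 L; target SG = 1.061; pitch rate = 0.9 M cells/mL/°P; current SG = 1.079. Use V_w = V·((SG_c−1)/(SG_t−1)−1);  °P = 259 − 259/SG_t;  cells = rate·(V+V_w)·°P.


V_w = 18.7·((1.079−1)/(1.061−1)−1) = 5.5180
V_final = 18.7 + 5.5180 = 24.2180
°P = 259 − 259/1.061 = 14.8907
cells = 0.9·24.2180·14.8907

324.5604 billion cells


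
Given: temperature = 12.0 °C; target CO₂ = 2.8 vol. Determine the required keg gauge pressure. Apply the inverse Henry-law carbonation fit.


psi = vols/(0.01821 + 0.09011·e^(−0.04·T)) − 14.695
psi = 2.8/(0.01821 + 0.09011·e^(−0.04·12.0)) − 14.695

23.1589 psi


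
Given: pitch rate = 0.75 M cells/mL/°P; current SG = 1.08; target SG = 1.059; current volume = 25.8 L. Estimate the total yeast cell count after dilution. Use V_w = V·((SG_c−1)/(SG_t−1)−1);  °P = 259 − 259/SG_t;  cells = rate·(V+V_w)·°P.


V_w = 25.8·((1.08−1)/(1.059−1)−1) = 9.1831
V_final = 25.8 + 9.1831 = 34.9831
°P = 259 − 259/1.059 = 14.4297
cells = 0.75·34.9831·14.4297

378.5949 billion cells


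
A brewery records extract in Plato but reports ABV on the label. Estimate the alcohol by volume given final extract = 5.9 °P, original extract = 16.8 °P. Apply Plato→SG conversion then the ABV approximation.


SG = 259/(259 − P);  ABV = (OG − FG)·131.25
OG = 259/(259 − 16.8) = 1.0694
FG = 259/(259 − 5.9) = 1.0233
ABV = (1.0694 − 1.0233)·131.25

6.0445 % ABV


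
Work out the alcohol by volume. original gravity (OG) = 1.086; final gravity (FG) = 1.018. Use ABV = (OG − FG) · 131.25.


ABV = (1.086 − 1.018) · 131.25

8.9250 % ABV


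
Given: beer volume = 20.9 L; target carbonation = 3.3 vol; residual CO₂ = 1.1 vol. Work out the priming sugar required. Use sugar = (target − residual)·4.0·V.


sugar = (3.3 − 1.1)·4.0·20.9

183.9200 g


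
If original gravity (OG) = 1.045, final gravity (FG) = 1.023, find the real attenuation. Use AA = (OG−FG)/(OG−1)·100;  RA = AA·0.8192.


AA = (1.045 − 1.023)/(1.045 − 1)·100 = 48.8889
RA = 48.8889·0.8192

40.0498 %


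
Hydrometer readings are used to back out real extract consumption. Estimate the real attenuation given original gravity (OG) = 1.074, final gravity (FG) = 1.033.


AA = (OG−FG)/(OG−1)·100;  RA = AA·0.8192
AA = (1.074 − 1.033)/(1.074 − 1)·100 = 55.4054
RA = 55.4054·0.8192

45.3881 %


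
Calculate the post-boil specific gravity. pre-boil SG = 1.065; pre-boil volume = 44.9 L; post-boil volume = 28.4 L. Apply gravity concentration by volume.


SG_post = 1 + (SG_pre − 1)·V_pre/V_post
pts_pre = (1.065 − 1)·1000 = 65.0000
pts_post = 65.0000·44.9/28.4 = 102.7641
SG_post = 1 + 102.7641/1000

1.1028


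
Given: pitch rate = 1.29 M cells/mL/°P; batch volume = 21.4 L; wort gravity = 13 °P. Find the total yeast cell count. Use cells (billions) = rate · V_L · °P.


cells = 1.29 · 21.4 · 13

358.8780 billion cells


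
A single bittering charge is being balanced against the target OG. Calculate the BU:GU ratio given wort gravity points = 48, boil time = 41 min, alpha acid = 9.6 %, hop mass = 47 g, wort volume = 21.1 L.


U = 1.65·0.000125^(GP/1000)·(1−e^(−0.04t))/4.15;  IBU = (α/100)·m·U·1000/V;  BU:GU = IBU/GP
U = 1.65·0.000125^(48/1000)·(1−e^(−0.04·41))/4.15 = 0.2082
IBU = (9.6/100)·47·0.2082·1000/21.1 = 44.5164
BU:GU = 44.5164/48

0.9274


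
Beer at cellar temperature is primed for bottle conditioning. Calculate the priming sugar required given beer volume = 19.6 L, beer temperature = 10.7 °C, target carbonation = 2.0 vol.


residual = 14.695·(0.01821 + 0.09011·e^(−0.04·T));  sugar = (target − residual)·4.0·V
residual = 14.695·(0.01821 + 0.09011·e^(−0.04·10.7)) = 1.1307
sugar = (2.0 − 1.1307)·4.0·19.6

68.1529 g


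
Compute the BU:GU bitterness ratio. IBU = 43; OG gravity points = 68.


BU:GU = IBU / OG_points
BU:GU = 43 / 68

0.6324


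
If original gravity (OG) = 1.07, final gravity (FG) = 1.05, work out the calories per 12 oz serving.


ABW = (OG−FG)·131.25·0.79/FG;  °P = 259 − 259/SG (for OG→OE and FG→AE);  RE = 0.1808·OE + 0.8192·AE;  Cal = (6.9·ABW + 4·(RE−0.1))·FG·3.55
ABW = (1.07 − 1.05)·131.25·0.79/1.05 = 1.9750
OE = 259 − 259/1.07 = 16.9439 °P
AE = 259 − 259/1.05 = 12.3333 °P
RE = 0.1808·16.9439 + 0.8192·12.3333 = 13.1669 °P
Cal = (6.9·1.9750 + 4·(13.1669−0.1))·1.05·3.55

245.6244 kcal


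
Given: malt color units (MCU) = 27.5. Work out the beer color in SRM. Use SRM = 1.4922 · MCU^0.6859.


SRM = 1.4922 · 27.5^0.6859

14.4899 SRM


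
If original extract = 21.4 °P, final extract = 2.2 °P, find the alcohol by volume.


SG = 259/(259 − P);  ABV = (OG − FG)·131.25
OG = 259/(259 − 21.4) = 1.0901
FG = 259/(259 − 2.2) = 1.0086
ABV = (1.0901 − 1.0086)·131.25

10.6969 % ABV


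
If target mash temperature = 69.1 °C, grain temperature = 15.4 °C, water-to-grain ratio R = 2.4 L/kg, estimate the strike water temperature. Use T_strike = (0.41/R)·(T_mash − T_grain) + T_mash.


T_strike = (0.41/2.4)·(69.1 − 15.4) + 69.1

78.2737 °C


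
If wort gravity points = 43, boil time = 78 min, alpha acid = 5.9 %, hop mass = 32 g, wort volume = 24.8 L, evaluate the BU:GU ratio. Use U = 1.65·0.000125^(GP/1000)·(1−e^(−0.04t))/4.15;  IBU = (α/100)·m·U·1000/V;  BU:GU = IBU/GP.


U = 1.65·0.000125^(43/1000)·(1−e^(−0.04·78))/4.15 = 0.2582
IBU = (5.9/100)·32·0.2582·1000/24.8 = 19.6580
BU:GU = 19.6580/43

0.4572


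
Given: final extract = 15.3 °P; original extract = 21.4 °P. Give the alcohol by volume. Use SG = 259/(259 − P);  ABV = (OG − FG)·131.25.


OG = 259/(259 − 21.4) = 1.0901
FG = 259/(259 − 15.3) = 1.0628
ABV = (1.0901 − 1.0628)·131.25

3.5812 % ABV


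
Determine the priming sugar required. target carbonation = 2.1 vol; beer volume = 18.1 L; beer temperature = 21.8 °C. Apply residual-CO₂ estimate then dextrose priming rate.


residual = 14.695·(0.01821 + 0.09011·e^(−0.04·T));  sugar = (target − residual)·4.0·V
residual = 14.695·(0.01821 + 0.09011·e^(−0.04·21.8)) = 0.8212
sugar = (2.1 − 0.8212)·4.0·18.1

92.5816 g


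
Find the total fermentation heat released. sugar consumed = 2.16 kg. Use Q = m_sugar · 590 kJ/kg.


Q = 2.16 · 590

1274.4000 kJ


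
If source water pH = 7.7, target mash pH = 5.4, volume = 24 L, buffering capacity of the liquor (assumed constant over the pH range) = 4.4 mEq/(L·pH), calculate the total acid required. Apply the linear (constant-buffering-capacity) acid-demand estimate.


acid = buffering capacity · (pH_source − pH_target) · V
acid = 4.4 · (7.7 − 5.4) · 24

242.8800 mEq


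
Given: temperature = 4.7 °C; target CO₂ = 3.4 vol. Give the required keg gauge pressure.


psi = vols/(0.01821 + 0.09011·e^(−0.04·T)) − 14.695
psi = 3.4/(0.01821 + 0.09011·e^(−0.04·4.7)) − 14.695

21.9128 psi


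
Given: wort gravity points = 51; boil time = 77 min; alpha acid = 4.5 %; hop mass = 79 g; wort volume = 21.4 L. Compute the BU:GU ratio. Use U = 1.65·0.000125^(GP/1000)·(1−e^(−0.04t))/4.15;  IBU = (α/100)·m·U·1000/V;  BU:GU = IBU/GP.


U = 1.65·0.000125^(51/1000)·(1−e^(−0.04·77))/4.15 = 0.2399
IBU = (4.5/100)·79·0.2399·1000/21.4 = 39.8447
BU:GU = 39.8447/51

0.7813


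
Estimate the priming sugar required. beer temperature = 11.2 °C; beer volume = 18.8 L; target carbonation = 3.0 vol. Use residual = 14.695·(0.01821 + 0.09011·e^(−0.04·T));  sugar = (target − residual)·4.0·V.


residual = 14.695·(0.01821 + 0.09011·e^(−0.04·11.2)) = 1.1136
sugar = (3.0 − 1.1136)·4.0·18.8

141.8564 g


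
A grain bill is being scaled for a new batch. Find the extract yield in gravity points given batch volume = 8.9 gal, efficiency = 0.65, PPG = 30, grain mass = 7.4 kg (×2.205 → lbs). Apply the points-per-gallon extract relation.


points = lbs × PPG × eff / vol
lbs = 7.4 × 2.205 = 16.3170
points = 16.3170 × 30 × 0.65 / 8.9

35.7507 points


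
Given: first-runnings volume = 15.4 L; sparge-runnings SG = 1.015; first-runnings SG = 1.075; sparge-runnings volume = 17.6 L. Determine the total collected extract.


total = Σ (SG_i − 1)·1000·V_i
first = (1.075 − 1)·1000·15.4 = 1155.0000
sparge = (1.015 − 1)·1000·17.6 = 264.0000
total = 1155.0000 + 264.0000

1419.0000 gravity·L


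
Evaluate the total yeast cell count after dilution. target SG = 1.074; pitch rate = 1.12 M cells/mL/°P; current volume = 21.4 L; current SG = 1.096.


V_w = V·((SG_c−1)/(SG_t−1)−1);  °P = 259 − 259/SG_t;  cells = rate·(V+V_w)·°P
V_w = 21.4·((1.096−1)/(1.074−1)−1) = 6.3622
V_final = 21.4 + 6.3622 = 27.7622
°P = 259 − 259/1.074 = 17.8454
cells = 1.12·27.7622·17.8454

554.8793 billion cells


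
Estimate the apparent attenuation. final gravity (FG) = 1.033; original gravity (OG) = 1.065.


AA = (OG − FG)/(OG − 1) · 100
AA = (1.065 − 1.033)/(1.065 − 1) · 100

49.2308 %


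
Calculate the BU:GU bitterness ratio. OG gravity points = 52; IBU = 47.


BU:GU = IBU / OG_points
BU:GU = 47 / 52

0.9038


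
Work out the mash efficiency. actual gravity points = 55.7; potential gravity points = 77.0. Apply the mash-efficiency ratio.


efficiency = actual / potential × 100
efficiency = 55.7 / 77.0 × 100

72.3377 %


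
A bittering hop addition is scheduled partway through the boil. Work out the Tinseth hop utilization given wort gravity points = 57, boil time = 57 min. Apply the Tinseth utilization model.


U = 1.65·0.000125^(GP/1000) · (1 − e^(−0.04·t))/4.15
bigness = 1.65·0.000125^(57/1000) = 0.9886
boil_factor = (1 − e^(−0.04·57))/4.15 = 0.2163
U = 0.9886 · 0.2163

0.2138


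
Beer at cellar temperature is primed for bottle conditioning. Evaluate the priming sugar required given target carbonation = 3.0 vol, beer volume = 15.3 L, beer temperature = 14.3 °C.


residual = 14.695·(0.01821 + 0.09011·e^(−0.04·T));  sugar = (target − residual)·4.0·V
residual = 14.695·(0.01821 + 0.09011·e^(−0.04·14.3)) = 1.0149
sugar = (3.0 − 1.0149)·4.0·15.3

121.4851 g


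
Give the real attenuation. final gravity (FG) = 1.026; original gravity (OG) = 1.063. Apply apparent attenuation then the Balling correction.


AA = (OG−FG)/(OG−1)·100;  RA = AA·0.8192
AA = (1.063 − 1.026)/(1.063 − 1)·100 = 58.7302
RA = 58.7302·0.8192

48.1117 %


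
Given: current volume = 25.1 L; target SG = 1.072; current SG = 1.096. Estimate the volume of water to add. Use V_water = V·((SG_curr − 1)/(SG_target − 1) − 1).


V_water = 25.1·((1.096 − 1)/(1.072 − 1) − 1)

8.3667 L


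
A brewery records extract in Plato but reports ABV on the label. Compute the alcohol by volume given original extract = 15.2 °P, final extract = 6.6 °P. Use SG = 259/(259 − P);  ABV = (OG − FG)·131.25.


OG = 259/(259 − 15.2) = 1.0623
FG = 259/(259 − 6.6) = 1.0261
ABV = (1.0623 − 1.0261)·131.25

4.7509 % ABV


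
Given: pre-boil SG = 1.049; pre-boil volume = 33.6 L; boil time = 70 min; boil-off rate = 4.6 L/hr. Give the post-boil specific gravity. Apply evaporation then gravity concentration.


V_post = V_pre − rate·(t/60);  SG_post = 1 + (SG_pre−1)·V_pre/V_post
V_post = 33.6 − 4.6·(70/60) = 28.2333
SG_post = 1 + (1.049 − 1)·33.6/28.2333

1.0583


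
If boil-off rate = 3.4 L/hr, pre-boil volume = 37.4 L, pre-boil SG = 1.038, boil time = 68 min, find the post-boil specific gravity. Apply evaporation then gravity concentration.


V_post = V_pre − rate·(t/60);  SG_post = 1 + (SG_pre−1)·V_pre/V_post
V_post = 37.4 − 3.4·(68/60) = 33.5467
SG_post = 1 + (1.038 − 1)·37.4/33.5467

1.0424


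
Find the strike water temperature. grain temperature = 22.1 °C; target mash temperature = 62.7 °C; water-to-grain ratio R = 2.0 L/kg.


T_strike = (0.41/R)·(T_mash − T_grain) + T_mash
T_strike = (0.41/2.0)·(62.7 − 22.1) + 62.7

71.0230 °C


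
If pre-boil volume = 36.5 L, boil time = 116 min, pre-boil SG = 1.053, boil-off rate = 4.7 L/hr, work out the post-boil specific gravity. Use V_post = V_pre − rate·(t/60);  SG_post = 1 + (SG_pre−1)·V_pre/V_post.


V_post = 36.5 − 4.7·(116/60) = 27.4133
SG_post = 1 + (1.053 − 1)·36.5/27.4133

1.0706


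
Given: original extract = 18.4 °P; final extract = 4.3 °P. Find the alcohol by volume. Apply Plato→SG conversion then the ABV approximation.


SG = 259/(259 − P);  ABV = (OG − FG)·131.25
OG = 259/(259 − 18.4) = 1.0765
FG = 259/(259 − 4.3) = 1.0169
ABV = (1.0765 − 1.0169)·131.25

7.8216 % ABV


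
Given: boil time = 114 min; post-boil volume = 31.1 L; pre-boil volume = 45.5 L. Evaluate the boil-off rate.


rate = (V_pre − V_post) / (t_min/60)
rate = (45.5 − 31.1) / (114/60)

7.5789 L/hr


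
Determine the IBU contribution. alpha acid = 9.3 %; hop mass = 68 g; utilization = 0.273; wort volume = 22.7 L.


IBU = (α/100)·mass·U·1000 / V
IBU = (9.3/100)·68·0.273·1000 / 22.7

76.0552 IBU
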